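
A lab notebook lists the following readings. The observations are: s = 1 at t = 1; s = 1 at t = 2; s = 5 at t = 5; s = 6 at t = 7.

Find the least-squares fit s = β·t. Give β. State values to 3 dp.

Compute the Gram sums: Σt·t = 79.
And Σt·s = 70.
AᵀA·[β]ᵀ = Aᵀs becomes [[79]]·[β]ᵀ = [70]ᵀ.
β = 70/79 = 0.886076.

β = 0.886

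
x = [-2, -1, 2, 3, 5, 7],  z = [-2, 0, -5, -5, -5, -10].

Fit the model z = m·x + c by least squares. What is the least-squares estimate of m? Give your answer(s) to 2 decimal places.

The normal system AᵀA·[m, c]ᵀ = Aᵀz is [[92, 14]; [14, 6]]·[m, c]ᵀ = [-116, -27]ᵀ.
det = 92·6 − 14² = 356.
m = ((-116)·6 − 14·(-27))/356 = -159/178; c = (92·(-27) − 14·(-116))/356 = -215/89.

m = -0.89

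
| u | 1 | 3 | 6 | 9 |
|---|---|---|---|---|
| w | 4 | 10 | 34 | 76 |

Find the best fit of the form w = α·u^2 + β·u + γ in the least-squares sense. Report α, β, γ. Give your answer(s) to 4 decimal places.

Setting ∂/∂α … = 0 gives: 7939·α + 973·β + 127·γ = 7474;  973·α + 127·β + 19·γ = 922;  127·α + 19·β + 4·γ = 124.
Row-reducing yields α = 1, β = -1, γ = 4.

α = 1.0000, β = -1.0000, γ = 4.0000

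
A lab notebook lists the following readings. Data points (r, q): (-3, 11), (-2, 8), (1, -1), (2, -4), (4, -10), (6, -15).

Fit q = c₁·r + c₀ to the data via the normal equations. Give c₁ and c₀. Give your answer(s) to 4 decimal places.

c₁ = -2.9213, c₀ = 2.0618

With design matrix A, AᵀA = [[70, 8]; [8, 6]] and Aᵀq = [-188, -11]ᵀ.
det = 70·6 − 8² = 356.
c₁ = ((-188)·6 − 8·(-11))/356 = -260/89; c₀ = (70·(-11) − 8·(-188))/356 = 367/178.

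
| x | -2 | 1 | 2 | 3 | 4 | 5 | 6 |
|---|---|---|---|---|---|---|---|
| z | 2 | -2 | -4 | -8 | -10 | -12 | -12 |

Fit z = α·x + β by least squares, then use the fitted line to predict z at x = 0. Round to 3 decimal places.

Compute the Gram sums: Σx·x = 95, Σx = 19, Σ1 = 7.
Right-hand side: Σx·z = -210, Σz = -46.
So MᵀM·[α, β]ᵀ = Mᵀz: [[95, 19]; [19, 7]]·[α, β]ᵀ = [-210, -46]ᵀ.
Determinant 95·7 − 19² = 304.
α = ((-210)·7 − 19·(-46))/304 = -149/76; β = (95·(-46) − 19·(-210))/304 = -5/4.
At x = 0: ẑ = (-149/76)·(0) + (-5/4)·(1) = -5/4.

ẑ = -1.250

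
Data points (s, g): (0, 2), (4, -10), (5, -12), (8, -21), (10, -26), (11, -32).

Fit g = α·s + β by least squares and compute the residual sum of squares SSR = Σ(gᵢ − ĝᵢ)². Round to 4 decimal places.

SSR = 5.3945

The normal equations are: 326·α + 38·β = -880;  38·α + 6·β = -99.
(Σs·s = 326, Σs = 38, Σ1 = 6, Σs·g = -880, Σg = -99.)
Eliminating β: 6·(row 1) − 38·(row 2) gives 512·α = 6·(-880) − 38·(-99) = -1518, so α = -759/256.
Then β = ((-99) − 38·(-759/256))/6 = 583/256.
Residuals: -71/256, -107/256, 35/64, 113/256, 351/256, -213/128; SSR = 1381/256.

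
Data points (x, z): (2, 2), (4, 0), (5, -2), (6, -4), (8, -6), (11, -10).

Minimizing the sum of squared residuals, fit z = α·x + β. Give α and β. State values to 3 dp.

α = -1.360, β = 4.827

Compute the Gram sums: Σx·x = 266, Σx = 36, Σ1 = 6.
For Mᵀz: Σx·z = -188, Σz = -20.
So MᵀM·[α, β]ᵀ = Mᵀz: [[266, 36]; [36, 6]]·[α, β]ᵀ = [-188, -20]ᵀ.
Eliminating β: 6·(row 1) − 36·(row 2) gives 300·α = 6·(-188) − 36·(-20) = -408, so α = -34/25.
Then β = ((-20) − 36·(-34/25))/6 = 362/75.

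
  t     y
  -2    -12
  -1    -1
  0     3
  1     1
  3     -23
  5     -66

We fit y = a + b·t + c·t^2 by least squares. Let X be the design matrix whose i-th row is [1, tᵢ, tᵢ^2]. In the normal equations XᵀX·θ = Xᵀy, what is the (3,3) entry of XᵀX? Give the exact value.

724

Row 3 ↔ basis t^2, column 3 ↔ basis t^2, so (XᵀX)_{3,3} = Σᵢ (t^2)·(t^2) = (4)·(4) + (1)·(1) + (0)·(0) + (1)·(1) + (9)·(9) + (25)·(25) = 724.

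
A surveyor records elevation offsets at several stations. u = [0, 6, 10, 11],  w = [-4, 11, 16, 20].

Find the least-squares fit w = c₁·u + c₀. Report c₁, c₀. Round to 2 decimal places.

c₁ = 2.08, c₀ = -3.31

The normal system AᵀA·[c₁, c₀]ᵀ = Aᵀw is [[257, 27]; [27, 4]]·[c₁, c₀]ᵀ = [446, 43]ᵀ.
Eliminating c₀: 4·(row 1) − 27·(row 2) gives 299·c₁ = 4·446 − 27·43 = 623, so c₁ = 623/299.
Then c₀ = (43 − 27·(623/299))/4 = -991/299.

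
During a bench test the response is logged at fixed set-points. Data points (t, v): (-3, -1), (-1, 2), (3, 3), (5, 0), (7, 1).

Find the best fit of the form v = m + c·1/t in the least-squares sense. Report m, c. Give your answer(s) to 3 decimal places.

m = 1.015, c = 0.111

MᵀM·[m, c]ᵀ = Mᵀv reads: 5·m + (-23/35)·c = 5;  (-23/35)·m + (14141/11025)·c = -11/21.
(Σ1 = 5, Σ1/t = -23/35, Σ1/t·1/t = 14141/11025, Σv = 5, Σ1/t·v = -11/21.)
det = 5·(14141/11025) − (-23/35)² = 65944/11025.
m = (5·(14141/11025) − (-23/35)·(-11/21))/(65944/11025) = 33455/32972; c = (5·(-11/21) − (-23/35)·5)/(65944/11025) = 3675/32972.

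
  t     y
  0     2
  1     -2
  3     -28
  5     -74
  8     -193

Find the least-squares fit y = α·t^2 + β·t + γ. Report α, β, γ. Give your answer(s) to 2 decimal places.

α = -2.97, β = -0.55, γ = 1.62

The normal equations are: 4803·α + 665·β + 99·γ = -14456;  665·α + 99·β + 17·γ = -2000;  99·α + 17·β + 5·γ = -295.
Solving the 3×3 system (Gaussian elimination) gives α = -8601/2899, β = -3191/5798, γ = 9367/5798.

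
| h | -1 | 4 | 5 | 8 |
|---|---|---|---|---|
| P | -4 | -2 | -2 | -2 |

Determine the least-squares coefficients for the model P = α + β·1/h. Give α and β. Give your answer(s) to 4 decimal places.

α = -2.3230, β = 1.6659

Entries of XᵀX: Σ1 = 4, Σ1/h = -17/40, Σ1/h·1/h = 1789/1600.
And ΣP = -10, Σ1/h·P = 57/20.
Eliminating β: (1789/1600)·(row 1) − (-17/40)·(row 2) gives (6867/1600)·α = (1789/1600)·(-10) − (-17/40)·(57/20) = -997/100, so α = -15952/6867.
Then β = ((57/20) − (-17/40)·(-15952/6867))/(1789/1600) = 11440/6867.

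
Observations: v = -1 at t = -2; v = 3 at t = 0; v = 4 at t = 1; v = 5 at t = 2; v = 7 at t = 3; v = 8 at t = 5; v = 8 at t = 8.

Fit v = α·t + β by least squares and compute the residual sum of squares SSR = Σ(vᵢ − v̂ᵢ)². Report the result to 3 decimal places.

SSR = 10.907

XᵀX·[α, β]ᵀ = Xᵀv reads: 107·α + 17·β = 141;  17·α + 7·β = 34.
(Σt·t = 107, Σt = 17, Σ1 = 7, Σt·v = 141, Σv = 34.)
Determinant 107·7 − 17² = 460.
α = (141·7 − 17·34)/460 = 409/460; β = (107·34 − 17·141)/460 = 1241/460.
Residuals: -883/460, 139/460, 19/46, 241/460, 188/115, 197/230, -833/460; SSR = 5017/460.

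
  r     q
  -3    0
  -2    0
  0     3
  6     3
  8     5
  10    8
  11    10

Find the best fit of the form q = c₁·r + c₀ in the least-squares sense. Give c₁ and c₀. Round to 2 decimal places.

c₁ = 0.60, c₀ = 1.56

Sums needed: Σr·r = 334, Σr = 30, Σ1 = 7.
And Σr·q = 248, Σq = 29.
Normal equations: [[334, 30]; [30, 7]]·[c₁, c₀]ᵀ = [248, 29]ᵀ.
det = 334·7 − 30² = 1438.
c₁ = (248·7 − 30·29)/1438 = 433/719; c₀ = (334·29 − 30·248)/1438 = 1123/719.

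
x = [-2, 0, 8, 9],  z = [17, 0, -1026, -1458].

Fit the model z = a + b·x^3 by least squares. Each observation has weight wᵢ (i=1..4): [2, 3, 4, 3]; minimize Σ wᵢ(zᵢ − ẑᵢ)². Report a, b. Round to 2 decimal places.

a = 0.11, b = -2.00

Setting ∂/∂a … = 0 gives: 12·a + 4219·b = -8444;  4219·a + 2643027·b = -5290166.
det = 12·2643027 − 4219² = 13916363.
a = ((-8444)·2643027 − 4219·(-5290166))/13916363 = 1490366/13916363; b = (12·(-5290166) − 4219·(-8444))/13916363 = -27856756/13916363.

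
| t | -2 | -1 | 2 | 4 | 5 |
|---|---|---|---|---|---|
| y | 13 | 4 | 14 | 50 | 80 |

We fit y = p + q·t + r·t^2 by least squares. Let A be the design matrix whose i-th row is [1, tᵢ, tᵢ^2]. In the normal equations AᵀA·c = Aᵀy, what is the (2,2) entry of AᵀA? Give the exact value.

Row 2 ↔ basis t, column 2 ↔ basis t, so (AᵀA)_{2,2} = Σᵢ (t)·(t) = (-2)·(-2) + (-1)·(-1) + (2)·(2) + (4)·(4) + (5)·(5) = 50.

50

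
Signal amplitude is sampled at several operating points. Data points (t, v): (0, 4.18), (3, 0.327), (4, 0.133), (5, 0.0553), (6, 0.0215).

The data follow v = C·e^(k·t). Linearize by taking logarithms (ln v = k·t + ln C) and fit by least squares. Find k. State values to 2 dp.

k = -0.88

Taking logs, ln v = k·t + ln C, so regress ln v on t.
Sums: Σt = 18.0000, Σ(t)² = 86.0000, Σln v = -8.4396, Σt·ln v = -48.9361.
Normal system: [[86.0000, 18.0000]; [18.0000, 5]]·[k, ln C]ᵀ = [-48.9361, -8.4396]ᵀ.
Solving (det = 106.0000): k = -0.87517, ln C = 1.46271.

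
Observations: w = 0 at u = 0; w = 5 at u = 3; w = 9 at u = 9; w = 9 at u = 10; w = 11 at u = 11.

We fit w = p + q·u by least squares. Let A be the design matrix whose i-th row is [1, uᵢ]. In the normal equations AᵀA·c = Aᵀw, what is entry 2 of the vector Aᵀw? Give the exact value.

307

Entry 2 ↔ basis u, so (Aᵀw)_{2} = Σᵢ (u)·wᵢ = (0)·(0) + (3)·(5) + (9)·(9) + (10)·(9) + (11)·(11) = 307.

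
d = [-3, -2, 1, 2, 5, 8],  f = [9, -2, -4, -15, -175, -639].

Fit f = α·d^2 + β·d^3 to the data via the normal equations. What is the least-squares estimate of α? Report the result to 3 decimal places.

Forming MᵀM = [[4835, 35651]; [35651, 278627]] and Mᵀf = [-45262, -349394]ᵀ gives MᵀM·[α, β]ᵀ = Mᵀf.
det = 4835·278627 − 35651² = 76167744.
α = ((-45262)·278627 − 35651·(-349394))/76167744 = -38742445/19041936; β = (4835·(-349394) − 35651·(-45262))/76167744 = -18921107/19041936.

α = -2.035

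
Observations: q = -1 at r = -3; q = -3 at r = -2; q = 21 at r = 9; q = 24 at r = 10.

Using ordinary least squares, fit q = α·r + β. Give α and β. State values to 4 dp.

From the data, Σr·r = 194, Σr = 14, Σ1 = 4.
Moment sums: Σr·q = 438, Σq = 41.
Determinant 194·4 − 14² = 580.
α = (438·4 − 14·41)/580 = 589/290; β = (194·41 − 14·438)/580 = 911/290.

α = 2.0310, β = 3.1414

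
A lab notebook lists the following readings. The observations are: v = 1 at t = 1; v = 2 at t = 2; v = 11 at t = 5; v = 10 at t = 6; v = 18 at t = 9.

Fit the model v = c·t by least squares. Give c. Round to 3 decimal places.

c = 1.918

Sums needed: Σt·t = 147.
And Σt·v = 282.
So AᵀA·[c]ᵀ = Aᵀv: [[147]]·[c]ᵀ = [282]ᵀ.
c = 282/147 = 1.91837.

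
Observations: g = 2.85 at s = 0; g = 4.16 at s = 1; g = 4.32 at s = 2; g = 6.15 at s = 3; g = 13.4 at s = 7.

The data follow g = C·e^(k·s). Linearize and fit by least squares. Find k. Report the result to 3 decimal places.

k = 0.215

Taking logs, ln g = k·s + ln C, so regress ln g on s.
AᵀA = [[63.0000, 13.0000]; [13.0000, 5]], rhs = [27.9682, 8.3478]ᵀ  (here Σs = 13.0000, Σ(s)² = 63.0000, Σln g = 8.3478, Σs·ln g = 27.9682).
Δ = 63.0000·5 − (13.0000)² = 146.0000; k = (27.9682·5 − 13.0000·8.3478)/146.0000 = 0.21452, ln C = (63.0000·8.3478 − 13.0000·27.9682)/146.0000 = 1.11182.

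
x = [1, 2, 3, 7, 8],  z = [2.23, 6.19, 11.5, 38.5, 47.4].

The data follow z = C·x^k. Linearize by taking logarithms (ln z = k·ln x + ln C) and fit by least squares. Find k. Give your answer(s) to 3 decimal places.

k = 1.466

Linearized form: ln z = k·ln x + ln C. From the 5 transformed points,
Over the data: Σln x = 5.8171, Σ(ln x)² = 9.7980, Σln z = 12.5766, Σln x·ln z = 19.0744.
Normal system: [[9.7980, 5.8171]; [5.8171, 5]]·[k, ln C]ᵀ = [19.0744, 12.5766]ᵀ.
Slope k = (n·Σln x·ln z − Σln x·Σln z)/(n·Σ(ln x)² − (Σln x)²) = (5·19.0744 − 5.8171·12.5766)/15.1514 = 1.46604; ln C = (Σln z − k·Σln x)/n = 0.80969.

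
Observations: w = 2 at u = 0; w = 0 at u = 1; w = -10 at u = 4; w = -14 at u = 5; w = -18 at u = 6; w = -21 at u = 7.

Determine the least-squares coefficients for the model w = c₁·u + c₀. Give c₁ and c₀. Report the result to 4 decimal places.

Forming XᵀX = [[127, 23]; [23, 6]] and Xᵀw = [-365, -61]ᵀ gives XᵀX·[c₁, c₀]ᵀ = Xᵀw.
Determinant 127·6 − 23² = 233.
c₁ = ((-365)·6 − 23·(-61))/233 = -787/233; c₀ = (127·(-61) − 23·(-365))/233 = 648/233.

c₁ = -3.3777, c₀ = 2.7811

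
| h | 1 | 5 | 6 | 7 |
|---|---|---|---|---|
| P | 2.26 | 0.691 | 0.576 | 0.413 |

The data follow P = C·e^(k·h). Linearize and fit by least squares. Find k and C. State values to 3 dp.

k = -0.281, C = 2.965

Linearized form: ln P = k·h + ln C. From the 4 transformed points,
Σh = 19.0000, Σ(h)² = 111.0000, Σln P = -0.9902, Σh·ln P = -10.5328.
Equations: 111.0000·k + 19.0000·ln C = -10.5328;  19.0000·k + 4·ln C = -0.9902.
Solving (det = 83.0000): k = -0.28093, ln C = 1.08686, so C = exp(1.08686) = 2.96495.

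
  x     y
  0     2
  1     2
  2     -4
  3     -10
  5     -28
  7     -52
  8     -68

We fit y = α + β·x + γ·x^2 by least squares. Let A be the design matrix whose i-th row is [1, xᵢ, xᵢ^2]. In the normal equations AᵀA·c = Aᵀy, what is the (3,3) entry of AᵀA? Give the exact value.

Row 3 ↔ basis x^2, column 3 ↔ basis x^2, so (AᵀA)_{3,3} = Σᵢ (x^2)·(x^2) = (0)·(0) + (1)·(1) + (4)·(4) + (9)·(9) + (25)·(25) + (49)·(49) + (64)·(64) = 7220.

7220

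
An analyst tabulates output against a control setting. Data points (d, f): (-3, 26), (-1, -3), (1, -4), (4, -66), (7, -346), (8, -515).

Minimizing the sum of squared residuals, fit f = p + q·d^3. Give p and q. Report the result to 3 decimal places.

Sums needed: Σ1 = 6, Σd^3 = 892, Σd^3·d^3 = 384620.
And Σf = -908, Σd^3·f = -387285.
MᵀM·[p, q]ᵀ = Mᵀf becomes [[6, 892]; [892, 384620]]·[p, q]ᵀ = [-908, -387285]ᵀ.
Eliminating q: 384620·(row 1) − 892·(row 2) gives 1512056·p = 384620·(-908) − 892·(-387285) = -3776740, so p = -944185/378014.
Then q = ((-387285) − 892·(-944185/378014))/384620 = -756887/756028.

p = -2.498, q = -1.001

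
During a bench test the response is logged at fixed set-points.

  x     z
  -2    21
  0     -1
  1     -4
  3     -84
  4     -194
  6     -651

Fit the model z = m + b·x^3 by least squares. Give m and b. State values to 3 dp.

m = -1.915, b = -3.005

Sums needed: Σ1 = 6, Σx^3 = 300, Σx^3·x^3 = 51546.
For Aᵀz: Σz = -913, Σx^3·z = -155472.
So AᵀA·[m, b]ᵀ = Aᵀz: [[6, 300]; [300, 51546]]·[m, b]ᵀ = [-913, -155472]ᵀ.
Determinant 6·51546 − 300² = 219276.
m = ((-913)·51546 − 300·(-155472))/219276 = -69983/36546; b = (6·(-155472) − 300·(-913))/219276 = -54911/18273.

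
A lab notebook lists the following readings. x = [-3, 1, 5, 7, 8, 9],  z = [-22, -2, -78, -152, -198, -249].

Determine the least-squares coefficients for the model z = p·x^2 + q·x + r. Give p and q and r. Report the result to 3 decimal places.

Entries of MᵀM: Σx^2·x^2 = 13765, Σx^2·x = 1683, Σx^2 = 229, Σx·x = 229, Σx = 27, Σ1 = 6.
And Σx^2·z = -42439, Σx·z = -5215, Σz = -701.
Row-reducing yields p = -204943/68648, q = -359251/343240, r = 78089/42905.

p = -2.985, q = -1.047, r = 1.820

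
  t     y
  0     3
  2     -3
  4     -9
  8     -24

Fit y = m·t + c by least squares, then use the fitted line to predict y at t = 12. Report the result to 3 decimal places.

ŷ = -37.029

The normal system MᵀM·[m, c]ᵀ = Mᵀy is [[84, 14]; [14, 4]]·[m, c]ᵀ = [-234, -33]ᵀ.
Δ = 84·4 − 14² = 140.
m = ((-234)·4 − 14·(-33))/140 = -237/70; c = (84·(-33) − 14·(-234))/140 = 18/5.
At t = 12: ŷ = (-237/70)·(12) + (18/5)·(1) = -1296/35.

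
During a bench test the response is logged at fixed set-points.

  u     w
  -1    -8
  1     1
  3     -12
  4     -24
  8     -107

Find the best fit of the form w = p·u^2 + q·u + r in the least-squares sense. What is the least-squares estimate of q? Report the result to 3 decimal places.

q = 2.834

Sums needed: Σu^2·u^2 = 4435, Σu^2·u = 603, Σu^2 = 91, Σu·u = 91, Σu = 15, Σ1 = 5.
And Σu^2·w = -7347, Σu·w = -979, Σw = -150.
Solving the 3×3 system (Gaussian elimination) gives p = -47265/23656, q = 67031/23656, r = -25275/11828.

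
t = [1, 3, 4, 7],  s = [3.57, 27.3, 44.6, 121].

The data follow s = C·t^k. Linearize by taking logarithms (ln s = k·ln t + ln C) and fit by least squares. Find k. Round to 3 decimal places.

k = 1.812

Let Y = ln s. Fitting Y = k·ln t + ln C by least squares:
Over the data: Σln t = 4.4308, Σ(ln t)² = 6.9153, Σln s = 13.1730, Σln t·ln s = 18.2299.
Normal system: [[6.9153, 4.4308]; [4.4308, 4]]·[k, ln C]ᵀ = [18.2299, 13.1730]ᵀ.
Solving (det = 8.0292): k = 1.81248, ln C = 1.28555.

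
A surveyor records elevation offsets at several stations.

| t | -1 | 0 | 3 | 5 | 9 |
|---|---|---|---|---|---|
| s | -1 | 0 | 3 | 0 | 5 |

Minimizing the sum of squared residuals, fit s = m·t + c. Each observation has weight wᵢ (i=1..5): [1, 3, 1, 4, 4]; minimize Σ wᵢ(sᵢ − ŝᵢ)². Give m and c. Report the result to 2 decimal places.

m = 0.52, c = -0.65

Compute the Gram sums: Σwᵢ·t·t = 434, Σwᵢ·t = 58, Σwᵢ·1 = 13.
Right-hand side: Σwᵢ·t·s = 190, Σwᵢ·s = 22.
So XᵀWX·[m, c]ᵀ = XᵀWs: [[434, 58]; [58, 13]]·[m, c]ᵀ = [190, 22]ᵀ.
Determinant 434·13 − 58² = 2278.
m = (190·13 − 58·22)/2278 = 597/1139; c = (434·22 − 58·190)/2278 = -736/1139.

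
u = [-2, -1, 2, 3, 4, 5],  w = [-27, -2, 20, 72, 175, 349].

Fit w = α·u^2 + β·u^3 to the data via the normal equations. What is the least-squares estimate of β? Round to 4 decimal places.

From the data, Σu^2·u^2 = 995, Σu^2·u^3 = 4391, Σu^3·u^3 = 20579.
And Σu^2·w = 12143, Σu^3·w = 57147.
Normal equations: [[995, 4391]; [4391, 20579]]·[α, β]ᵀ = [12143, 57147]ᵀ.
Eliminating β: 20579·(row 1) − 4391·(row 2) gives 1195224·α = 20579·12143 − 4391·57147 = -1041680, so α = -130210/149403.
Then β = (57147 − 4391·(-130210/149403))/20579 = 442669/149403.

β = 2.9629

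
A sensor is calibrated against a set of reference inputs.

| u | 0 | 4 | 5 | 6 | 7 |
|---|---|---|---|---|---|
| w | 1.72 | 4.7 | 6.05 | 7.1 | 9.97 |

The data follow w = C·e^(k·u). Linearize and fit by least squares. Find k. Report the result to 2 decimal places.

k = 0.25

Taking logs, ln w = k·u + ln C, so regress ln w on u.
Sums: Σu = 22.0000, Σ(u)² = 126.0000, Σln w = 8.1496, Σu·ln w = 43.0482.
Normal system: [[126.0000, 22.0000]; [22.0000, 5]]·[k, ln C]ᵀ = [43.0482, 8.1496]ᵀ.
Solving (det = 146.0000): k = 0.24623, ln C = 0.54652.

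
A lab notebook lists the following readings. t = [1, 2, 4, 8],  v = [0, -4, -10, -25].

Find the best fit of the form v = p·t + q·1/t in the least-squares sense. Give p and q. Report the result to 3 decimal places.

Normal-equation sums: Σt·t = 85, Σt·1/t = 4, Σ1/t·1/t = 85/64.
For Xᵀv: Σt·v = -248, Σ1/t·v = -61/8.
Normal equations: [[85, 4]; [4, 85/64]]·[p, q]ᵀ = [-248, -61/8]ᵀ.
Determinant 85·(85/64) − 4² = 6201/64.
p = ((-248)·(85/64) − 4·(-61/8))/(6201/64) = -6376/2067; q = (85·(-61/8) − 4·(-248))/(6201/64) = 7336/2067.

p = -3.085, q = 3.549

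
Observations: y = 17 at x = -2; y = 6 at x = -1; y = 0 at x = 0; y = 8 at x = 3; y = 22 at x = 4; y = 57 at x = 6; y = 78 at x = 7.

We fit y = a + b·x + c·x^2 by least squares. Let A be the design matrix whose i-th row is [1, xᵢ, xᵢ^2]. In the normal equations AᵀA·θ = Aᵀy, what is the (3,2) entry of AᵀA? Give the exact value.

Row 3 ↔ basis x^2, column 2 ↔ basis x, so (AᵀA)_{3,2} = Σᵢ (x^2)·(x) = (4)·(-2) + (1)·(-1) + (0)·(0) + (9)·(3) + (16)·(4) + (36)·(6) + (49)·(7) = 641.

641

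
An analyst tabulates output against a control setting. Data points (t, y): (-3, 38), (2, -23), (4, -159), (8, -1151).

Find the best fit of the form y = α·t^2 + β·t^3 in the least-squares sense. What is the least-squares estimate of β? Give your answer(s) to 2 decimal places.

β = -2.02

Compute the Gram sums: Σt^2·t^2 = 4449, Σt^2·t^3 = 33581, Σt^3·t^3 = 267033.
Moment sums: Σt^2·y = -75958, Σt^3·y = -600698.
So AᵀA·[α, β]ᵀ = Aᵀy: [[4449, 33581]; [33581, 267033]]·[α, β]ᵀ = [-75958, -600698]ᵀ.
Eliminating β: 267033·(row 1) − 33581·(row 2) gives 60346256·α = 267033·(-75958) − 33581·(-600698) = -111253076, so α = -27813269/15086564.
Then β = ((-600698) − 33581·(-27813269/15086564))/267033 = -30439951/15086564.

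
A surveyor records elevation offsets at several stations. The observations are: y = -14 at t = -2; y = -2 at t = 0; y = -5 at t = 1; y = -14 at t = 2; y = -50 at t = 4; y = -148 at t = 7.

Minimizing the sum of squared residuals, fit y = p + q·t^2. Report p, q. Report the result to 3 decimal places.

p = -2.088, q = -2.979

Forming XᵀX = [[6, 74]; [74, 2690]] and Xᵀy = [-233, -8169]ᵀ gives XᵀX·[p, q]ᵀ = Xᵀy.
Δ = 6·2690 − 74² = 10664.
p = ((-233)·2690 − 74·(-8169))/10664 = -2783/1333; q = (6·(-8169) − 74·(-233))/10664 = -7943/2666.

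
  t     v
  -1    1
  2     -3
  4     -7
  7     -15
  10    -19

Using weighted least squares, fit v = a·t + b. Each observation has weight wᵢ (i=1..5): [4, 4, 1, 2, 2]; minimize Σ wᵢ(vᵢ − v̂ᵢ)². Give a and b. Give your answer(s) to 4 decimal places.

Setting ∂/∂a … = 0 gives: 334·a + 42·b = -646;  42·a + 13·b = -83.
(Σwᵢ·t·t = 334, Σwᵢ·t = 42, Σwᵢ·1 = 13, Σwᵢ·t·v = -646, Σwᵢ·v = -83.)
Δ = 334·13 − 42² = 2578.
a = ((-646)·13 − 42·(-83))/2578 = -2456/1289; b = (334·(-83) − 42·(-646))/2578 = -295/1289.

a = -1.9054, b = -0.2289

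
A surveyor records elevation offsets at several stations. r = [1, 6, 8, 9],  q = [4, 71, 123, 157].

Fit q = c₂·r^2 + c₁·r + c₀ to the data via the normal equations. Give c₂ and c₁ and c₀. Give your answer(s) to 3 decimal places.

c₂ = 1.916, c₁ = -0.114, c₀ = 2.246

Forming MᵀM = [[11954, 1458, 182]; [1458, 182, 24]; [182, 24, 4]] and Mᵀq = [23149, 2827, 355]ᵀ gives MᵀM·[c₂, c₁, c₀]ᵀ = Mᵀq.
Solving the 3×3 system (Gaussian elimination) gives c₂ = 10765/5618, c₁ = -319/2809, c₀ = 6309/2809.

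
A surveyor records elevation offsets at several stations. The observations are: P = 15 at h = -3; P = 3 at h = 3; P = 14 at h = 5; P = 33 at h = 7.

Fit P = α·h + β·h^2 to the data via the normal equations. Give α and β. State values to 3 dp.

Compute the Gram sums: Σh·h = 92, Σh·h^2 = 468, Σh^2·h^2 = 3188.
For AᵀP: Σh·P = 265, Σh^2·P = 2129.
Normal equations: [[92, 468]; [468, 3188]]·[α, β]ᵀ = [265, 2129]ᵀ.
Δ = 92·3188 − 468² = 74272.
α = (265·3188 − 468·2129)/74272 = -4736/2321; β = (92·2129 − 468·265)/74272 = 8981/9284.

α = -2.040, β = 0.967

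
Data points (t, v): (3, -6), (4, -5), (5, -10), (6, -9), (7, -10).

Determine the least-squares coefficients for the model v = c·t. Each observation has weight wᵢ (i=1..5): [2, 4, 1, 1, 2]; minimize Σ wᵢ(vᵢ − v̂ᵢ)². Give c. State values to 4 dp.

c = -1.4938

Entries of XᵀWX: Σwᵢ·t·t = 241.
For XᵀWv: Σwᵢ·t·v = -360.
XᵀWX·[c]ᵀ = XᵀWv becomes [[241]]·[c]ᵀ = [-360]ᵀ.
c = (-360)/241 = -1.49378.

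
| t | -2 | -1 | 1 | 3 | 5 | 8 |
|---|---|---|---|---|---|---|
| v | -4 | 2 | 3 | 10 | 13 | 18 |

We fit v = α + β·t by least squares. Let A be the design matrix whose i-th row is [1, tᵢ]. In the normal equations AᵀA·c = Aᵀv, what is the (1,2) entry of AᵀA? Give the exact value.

Row 1 ↔ basis 1, column 2 ↔ basis t, so (AᵀA)_{1,2} = Σᵢ t = (1)·(-2) + (1)·(-1) + (1)·(1) + (1)·(3) + (1)·(5) + (1)·(8) = 14.

14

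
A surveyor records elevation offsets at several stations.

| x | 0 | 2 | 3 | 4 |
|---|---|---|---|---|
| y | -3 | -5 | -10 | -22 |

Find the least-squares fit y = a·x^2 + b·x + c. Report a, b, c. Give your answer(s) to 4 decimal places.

a = -2.0227, b = 3.4591, c = -3.1182

Normal-equation sums: Σx^2·x^2 = 353, Σx^2·x = 99, Σx^2 = 29, Σx·x = 29, Σx = 9, Σ1 = 4.
Right-hand side: Σx^2·y = -462, Σx·y = -128, Σy = -40.
So MᵀM·[a, b, c]ᵀ = Mᵀy: [[353, 99, 29]; [99, 29, 9]; [29, 9, 4]]·[a, b, c]ᵀ = [-462, -128, -40]ᵀ.
Solving the 3×3 system (Gaussian elimination) gives a = -89/44, b = 761/220, c = -343/110.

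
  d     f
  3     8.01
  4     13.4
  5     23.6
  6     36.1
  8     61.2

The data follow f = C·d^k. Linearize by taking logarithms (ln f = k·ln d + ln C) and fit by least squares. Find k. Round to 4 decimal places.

With ln fᵢ as the transformed response and ln dᵢ as the regressor:
Sums: Σln d = 7.9655, Σ(ln d)² = 13.2535, Σln f = 15.5376, Σln d·ln f = 25.9524.
Normal system: [[13.2535, 7.9655]; [7.9655, 5]]·[k, ln C]ᵀ = [25.9524, 15.5376]ᵀ.
Solving (det = 2.8177): k = 2.12804, ln C = -0.28267.

k = 2.1280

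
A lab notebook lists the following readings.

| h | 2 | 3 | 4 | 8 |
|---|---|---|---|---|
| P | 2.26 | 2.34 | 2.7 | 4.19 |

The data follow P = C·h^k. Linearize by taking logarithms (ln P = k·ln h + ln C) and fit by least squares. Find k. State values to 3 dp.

k = 0.467

Linearized form: ln P = k·ln h + ln C. From the 4 transformed points,
XᵀX = [[7.9333, 5.2575]; [5.2575, 4]], rhs = [5.8553, 4.0915]ᵀ  (here Σln h = 5.2575, Σ(ln h)² = 7.9333, Σln P = 4.0915, Σln h·ln P = 5.8553).
Slope k = (n·Σln h·ln P − Σln h·Σln P)/(n·Σ(ln h)² − (Σln h)²) = (4·5.8553 − 5.2575·4.0915)/4.0919 = 0.46686; ln C = (Σln P − k·Σln h)/n = 0.40923.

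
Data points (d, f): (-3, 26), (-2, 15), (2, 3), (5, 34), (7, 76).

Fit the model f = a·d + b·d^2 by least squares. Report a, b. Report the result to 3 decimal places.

a = -2.947, b = 1.969

Setting ∂/∂a … = 0 gives: 91·a + 441·b = 600;  441·a + 3139·b = 4880.
(Σd·d = 91, Σd·d^2 = 441, Σd^2·d^2 = 3139, Σd·f = 600, Σd^2·f = 4880.)
det = 91·3139 − 441² = 91168.
a = (600·3139 − 441·4880)/91168 = -33585/11396; b = (91·4880 − 441·600)/91168 = 3205/1628.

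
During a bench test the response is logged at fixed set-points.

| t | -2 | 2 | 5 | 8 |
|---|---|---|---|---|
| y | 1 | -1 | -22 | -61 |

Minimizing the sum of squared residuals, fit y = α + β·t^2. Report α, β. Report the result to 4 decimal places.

α = 3.9091, β = -1.0169

With design matrix X, XᵀX = [[4, 97]; [97, 4753]] and Xᵀy = [-83, -4454]ᵀ.
Determinant 4·4753 − 97² = 9603.
α = ((-83)·4753 − 97·(-4454))/9603 = 43/11; β = (4·(-4454) − 97·(-83))/9603 = -1085/1067.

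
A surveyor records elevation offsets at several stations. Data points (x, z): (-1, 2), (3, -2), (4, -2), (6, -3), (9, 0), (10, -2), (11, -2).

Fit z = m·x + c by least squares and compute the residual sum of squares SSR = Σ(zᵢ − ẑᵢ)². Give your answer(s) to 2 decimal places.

SSR = 13.11

The normal system AᵀA·[m, c]ᵀ = Aᵀz is [[364, 42]; [42, 7]]·[m, c]ᵀ = [-76, -9]ᵀ.
Determinant 364·7 − 42² = 784.
m = ((-76)·7 − 42·(-9))/784 = -11/56; c = (364·(-9) − 42·(-76))/784 = -3/28.
Residuals: 107/56, -73/56, -31/28, -12/7, 15/8, 1/14, 15/56; SSR = 367/28.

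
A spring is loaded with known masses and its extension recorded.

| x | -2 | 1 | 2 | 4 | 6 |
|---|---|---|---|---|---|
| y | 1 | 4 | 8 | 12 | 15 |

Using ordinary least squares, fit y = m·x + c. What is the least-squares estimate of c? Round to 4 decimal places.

c = 3.9348

From the data, Σx·x = 61, Σx = 11, Σ1 = 5.
For Aᵀy: Σx·y = 156, Σy = 40.
Normal equations: [[61, 11]; [11, 5]]·[m, c]ᵀ = [156, 40]ᵀ.
Eliminating c: 5·(row 1) − 11·(row 2) gives 184·m = 5·156 − 11·40 = 340, so m = 85/46.
Then c = (40 − 11·(85/46))/5 = 181/46.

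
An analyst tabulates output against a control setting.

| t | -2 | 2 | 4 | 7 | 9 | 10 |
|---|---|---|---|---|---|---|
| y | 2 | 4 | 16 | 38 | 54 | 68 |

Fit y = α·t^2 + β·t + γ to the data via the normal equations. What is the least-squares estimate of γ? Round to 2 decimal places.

γ = 1.59

From the data, Σt^2·t^2 = 19250, Σt^2·t = 2136, Σt^2 = 254, Σt·t = 254, Σt = 30, Σ1 = 6.
And Σt^2·y = 13316, Σt·y = 1500, Σy = 182.
Inverting the 3×3 Gram matrix, [α, β, γ]ᵀ = [54479/100325, 115509/100325, 159369/100325]ᵀ.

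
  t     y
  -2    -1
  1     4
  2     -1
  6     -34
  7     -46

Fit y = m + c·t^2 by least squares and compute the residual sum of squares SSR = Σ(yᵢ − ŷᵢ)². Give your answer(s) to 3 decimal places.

The normal equations are: 5·m + 94·c = -78;  94·m + 3730·c = -3482.
Eliminating c: 3730·(row 1) − 94·(row 2) gives 9814·m = 3730·(-78) − 94·(-3482) = 36368, so m = 18184/4907.
Then c = ((-3482) − 94·(18184/4907))/3730 = -5039/4907.
Residuals: -2935/4907, 6483/4907, -2935/4907, -3618/4907, 3005/4907; SSR = 16584/4907.

SSR = 3.380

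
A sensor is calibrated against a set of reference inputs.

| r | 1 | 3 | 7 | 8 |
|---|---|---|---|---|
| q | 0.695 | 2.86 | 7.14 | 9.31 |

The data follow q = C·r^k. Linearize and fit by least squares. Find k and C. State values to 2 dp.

k = 1.22, C = 0.71

Linearized form: ln q = k·ln r + ln C. From the 4 transformed points,
Σln r = 5.1240, Σ(ln r)² = 9.3176, Σln q = 4.8838, Σln r·ln q = 9.6190.
Normal system: [[9.3176, 5.1240]; [5.1240, 4]]·[k, ln C]ᵀ = [9.6190, 4.8838]ᵀ.
Δ = 9.3176·4 − (5.1240)² = 11.0154; k = (9.6190·4 − 5.1240·4.8838)/11.0154 = 1.22116, ln C = (9.3176·4.8838 − 5.1240·9.6190)/11.0154 = -0.34335, so C = exp(-0.34335) = 0.70939.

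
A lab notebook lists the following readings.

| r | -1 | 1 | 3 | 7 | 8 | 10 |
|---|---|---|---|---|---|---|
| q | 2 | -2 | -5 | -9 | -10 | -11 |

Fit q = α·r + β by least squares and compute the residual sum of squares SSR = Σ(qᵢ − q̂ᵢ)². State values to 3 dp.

Entries of XᵀX: Σr·r = 224, Σr = 28, Σ1 = 6.
Moment sums: Σr·q = -272, Σq = -35.
So XᵀX·[α, β]ᵀ = Xᵀq: [[224, 28]; [28, 6]]·[α, β]ᵀ = [-272, -35]ᵀ.
det = 224·6 − 28² = 560.
α = ((-272)·6 − 28·(-35))/560 = -163/140; β = (224·(-35) − 28·(-272))/560 = -2/5.
Residuals: 173/140, -61/140, -31/28, -9/20, -2/7, 73/70; SSR = 151/35.

SSR = 4.314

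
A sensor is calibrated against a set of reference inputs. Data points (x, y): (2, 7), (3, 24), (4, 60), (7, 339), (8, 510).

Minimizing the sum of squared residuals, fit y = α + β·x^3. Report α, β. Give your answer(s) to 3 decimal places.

Compute the Gram sums: Σ1 = 5, Σx^3 = 954, Σx^3·x^3 = 384682.
Moment sums: Σy = 940, Σx^3·y = 381941.
So AᵀA·[α, β]ᵀ = Aᵀy: [[5, 954]; [954, 384682]]·[α, β]ᵀ = [940, 381941]ᵀ.
Eliminating β: 384682·(row 1) − 954·(row 2) gives 1013294·α = 384682·940 − 954·381941 = -2770634, so α = -1385317/506647.
Then β = (381941 − 954·(-1385317/506647))/384682 = 1012945/1013294.

α = -2.734, β = 1.000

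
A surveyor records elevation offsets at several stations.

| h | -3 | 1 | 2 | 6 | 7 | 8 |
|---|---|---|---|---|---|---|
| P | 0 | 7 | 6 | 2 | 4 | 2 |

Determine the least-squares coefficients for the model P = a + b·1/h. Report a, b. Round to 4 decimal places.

Sums needed: Σ1 = 6, Σ1/h = 269/168, Σ1/h·1/h = 40217/28224.
Right-hand side: ΣP = 21, Σ1/h·P = 937/84.
Normal equations: [[6, 269/168]; [269/168, 40217/28224]]·[a, b]ᵀ = [21, 937/84]ᵀ.
det = 6·(40217/28224) − (269/168)² = 168941/28224.
a = (21·(40217/28224) − (269/168)·(937/84))/(168941/28224) = 340451/168941; b = (6·(937/84) − (269/168)·21)/(168941/28224) = 939960/168941.

a = 2.0152, b = 5.5638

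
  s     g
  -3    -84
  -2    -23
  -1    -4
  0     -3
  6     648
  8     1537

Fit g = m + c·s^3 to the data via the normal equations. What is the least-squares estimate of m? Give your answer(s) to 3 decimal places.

m = -1.417

Sums needed: Σ1 = 6, Σs^3 = 692, Σs^3·s^3 = 309594.
Right-hand side: Σg = 2071, Σs^3·g = 929368.
So XᵀX·[m, c]ᵀ = Xᵀg: [[6, 692]; [692, 309594]]·[m, c]ᵀ = [2071, 929368]ᵀ.
Determinant 6·309594 − 692² = 1378700.
m = (2071·309594 − 692·929368)/1378700 = -976741/689350; c = (6·929368 − 692·2071)/1378700 = 1035769/344675.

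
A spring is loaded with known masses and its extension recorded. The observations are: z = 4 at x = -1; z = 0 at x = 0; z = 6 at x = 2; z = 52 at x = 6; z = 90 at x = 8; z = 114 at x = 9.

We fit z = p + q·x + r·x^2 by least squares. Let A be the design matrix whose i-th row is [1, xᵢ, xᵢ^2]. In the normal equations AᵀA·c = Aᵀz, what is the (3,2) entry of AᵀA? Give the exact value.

1464

Row 3 ↔ basis x^2, column 2 ↔ basis x, so (AᵀA)_{3,2} = Σᵢ (x^2)·(x) = (1)·(-1) + (0)·(0) + (4)·(2) + (36)·(6) + (64)·(8) + (81)·(9) = 1464.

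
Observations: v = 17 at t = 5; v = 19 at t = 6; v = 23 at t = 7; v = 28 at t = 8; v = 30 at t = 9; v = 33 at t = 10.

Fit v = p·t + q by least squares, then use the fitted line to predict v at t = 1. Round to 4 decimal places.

AᵀA·[p, q]ᵀ = Aᵀv reads: 355·p + 45·q = 1184;  45·p + 6·q = 150.
Eliminating q: 6·(row 1) − 45·(row 2) gives 105·p = 6·1184 − 45·150 = 354, so p = 118/35.
Then q = (150 − 45·(118/35))/6 = -2/7.
At t = 1: v̂ = (118/35)·(1) + (-2/7)·(1) = 108/35.

v̂ = 3.0857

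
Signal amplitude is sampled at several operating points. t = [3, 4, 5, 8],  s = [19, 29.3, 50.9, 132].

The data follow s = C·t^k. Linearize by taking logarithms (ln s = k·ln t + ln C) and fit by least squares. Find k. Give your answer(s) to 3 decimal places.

k = 2.015

With ln sᵢ as the transformed response and ln tᵢ as the regressor:
Over the data: Σln t = 6.1738, Σ(ln t)² = 10.0431, Σln s = 15.1347, Σln t·ln s = 24.3955.
Normal system: [[10.0431, 6.1738]; [6.1738, 4]]·[k, ln C]ᵀ = [24.3955, 15.1347]ᵀ.
Δ = 10.0431·4 − (6.1738)² = 2.0569; k = (24.3955·4 − 6.1738·15.1347)/2.0569 = 2.01453, ln C = (10.0431·15.1347 − 6.1738·24.3955)/2.0569 = 0.67435.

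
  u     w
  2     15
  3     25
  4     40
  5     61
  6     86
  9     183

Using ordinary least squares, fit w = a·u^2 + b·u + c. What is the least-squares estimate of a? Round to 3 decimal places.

a = 2.154

Forming AᵀA = [[8835, 1169, 171]; [1169, 171, 29]; [171, 29, 6]] and Aᵀw = [20369, 2733, 410]ᵀ gives AᵀA·[a, b, c]ᵀ = Aᵀw.
Inverting the 3×3 Gram matrix, [a, b, c]ᵀ = [2085/968, 2137/4840, 5823/1210]ᵀ.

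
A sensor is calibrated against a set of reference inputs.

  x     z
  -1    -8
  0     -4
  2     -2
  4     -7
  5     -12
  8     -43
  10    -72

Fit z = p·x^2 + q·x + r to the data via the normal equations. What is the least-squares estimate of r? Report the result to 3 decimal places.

r = -3.928

Entries of MᵀM: Σx^2·x^2 = 14994, Σx^2·x = 1708, Σx^2 = 210, Σx·x = 210, Σx = 28, Σ1 = 7.
And Σx^2·z = -10380, Σx·z = -1148, Σz = -148.
Row-reducing yields p = -3554/3521, q = 11502/3521, r = -1976/503.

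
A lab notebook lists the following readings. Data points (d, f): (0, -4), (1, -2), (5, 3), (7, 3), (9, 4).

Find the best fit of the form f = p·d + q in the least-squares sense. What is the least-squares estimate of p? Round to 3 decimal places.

p = 0.885

From the data, Σd·d = 156, Σd = 22, Σ1 = 5.
For Xᵀf: Σd·f = 70, Σf = 4.
Eliminating q: 5·(row 1) − 22·(row 2) gives 296·p = 5·70 − 22·4 = 262, so p = 131/148.
Then q = (4 − 22·(131/148))/5 = -229/74.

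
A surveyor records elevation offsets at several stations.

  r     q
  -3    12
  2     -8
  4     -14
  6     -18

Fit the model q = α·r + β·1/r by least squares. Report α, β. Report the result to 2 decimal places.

Setting ∂/∂α … = 0 gives: 65·α + 4·β = -216;  4·α + (65/144)·β = -29/2.
Δ = 65·(65/144) − 4² = 1921/144.
α = ((-216)·(65/144) − 4·(-29/2))/(1921/144) = -5688/1921; β = (65·(-29/2) − 4·(-216))/(1921/144) = -11304/1921.

α = -2.96, β = -5.88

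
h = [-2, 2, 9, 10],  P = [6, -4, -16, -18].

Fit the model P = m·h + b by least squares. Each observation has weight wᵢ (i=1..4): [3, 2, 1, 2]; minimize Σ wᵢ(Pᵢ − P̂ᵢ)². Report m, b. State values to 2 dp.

m = -1.97, b = 1.41

Sums needed: Σwᵢ·h·h = 301, Σwᵢ·h = 27, Σwᵢ·1 = 8.
And Σwᵢ·h·P = -556, Σwᵢ·P = -42.
So XᵀWX·[m, b]ᵀ = XᵀWP: [[301, 27]; [27, 8]]·[m, b]ᵀ = [-556, -42]ᵀ.
Δ = 301·8 − 27² = 1679.
m = ((-556)·8 − 27·(-42))/1679 = -3314/1679; b = (301·(-42) − 27·(-556))/1679 = 2370/1679.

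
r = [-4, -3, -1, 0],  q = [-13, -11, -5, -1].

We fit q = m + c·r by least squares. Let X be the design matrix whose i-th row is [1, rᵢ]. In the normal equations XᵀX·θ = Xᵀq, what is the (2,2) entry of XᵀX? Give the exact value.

26

Row 2 ↔ basis r, column 2 ↔ basis r, so (XᵀX)_{2,2} = Σᵢ (r)·(r) = (-4)·(-4) + (-3)·(-3) + (-1)·(-1) + (0)·(0) = 26.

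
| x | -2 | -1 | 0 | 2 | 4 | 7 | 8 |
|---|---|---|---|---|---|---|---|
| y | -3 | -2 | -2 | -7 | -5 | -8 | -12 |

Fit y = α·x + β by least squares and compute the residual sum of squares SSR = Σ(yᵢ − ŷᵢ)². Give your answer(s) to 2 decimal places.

The normal system MᵀM·[α, β]ᵀ = Mᵀy is [[138, 18]; [18, 7]]·[α, β]ᵀ = [-178, -39]ᵀ.
Eliminating β: 7·(row 1) − 18·(row 2) gives 642·α = 7·(-178) − 18·(-39) = -544, so α = -272/321.
Then β = ((-39) − 18·(-272/321))/7 = -363/107.
Residuals: -418/321, 175/321, 149/107, -614/321, 572/321, 425/321, -587/321; SSR = 5092/321.

SSR = 15.86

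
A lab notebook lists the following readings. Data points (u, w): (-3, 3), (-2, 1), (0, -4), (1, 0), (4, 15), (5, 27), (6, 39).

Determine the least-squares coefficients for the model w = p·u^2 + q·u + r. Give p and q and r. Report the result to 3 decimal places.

Sums needed: Σu^2·u^2 = 2275, Σu^2·u = 371, Σu^2 = 91, Σu·u = 91, Σu = 11, Σ1 = 7.
And Σu^2·w = 2350, Σu·w = 418, Σw = 81.
So XᵀX·[p, q, r]ᵀ = Xᵀw: [[2275, 371, 91]; [371, 91, 11]; [91, 11, 7]]·[p, q, r]ᵀ = [2350, 418, 81]ᵀ.
Row-reducing yields p = 2851/2772, q = 151/198, r = -1187/396.

p = 1.028, q = 0.763, r = -2.997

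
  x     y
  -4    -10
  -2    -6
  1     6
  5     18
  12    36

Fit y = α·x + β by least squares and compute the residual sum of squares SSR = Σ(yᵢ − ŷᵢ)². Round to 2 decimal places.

With design matrix M, MᵀM = [[190, 12]; [12, 5]] and Mᵀy = [580, 44]ᵀ.
Eliminating β: 5·(row 1) − 12·(row 2) gives 806·α = 5·580 − 12·44 = 2372, so α = 1186/403.
Then β = (44 − 12·(1186/403))/5 = 700/403.
Residuals: 14/403, -746/403, 532/403, 48/31, -424/403; SSR = 3496/403.

SSR = 8.67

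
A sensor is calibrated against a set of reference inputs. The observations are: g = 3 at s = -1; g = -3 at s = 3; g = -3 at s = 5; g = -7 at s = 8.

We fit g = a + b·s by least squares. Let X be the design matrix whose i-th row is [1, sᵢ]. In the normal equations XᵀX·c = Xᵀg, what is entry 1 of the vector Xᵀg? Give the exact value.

Entry 1 ↔ basis 1, so (Xᵀg)_{1} = Σᵢ gᵢ = (1)·(3) + (1)·(-3) + (1)·(-3) + (1)·(-7) = -10.

-10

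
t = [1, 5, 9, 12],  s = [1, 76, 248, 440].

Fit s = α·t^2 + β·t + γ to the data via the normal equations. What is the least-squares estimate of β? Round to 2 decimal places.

Sums needed: Σt^2·t^2 = 27923, Σt^2·t = 2583, Σt^2 = 251, Σt·t = 251, Σt = 27, Σ1 = 4.
For Aᵀs: Σt^2·s = 85349, Σt·s = 7893, Σs = 765.
Normal equations: [[27923, 2583, 251]; [2583, 251, 27]; [251, 27, 4]]·[α, β, γ]ᵀ = [85349, 7893, 765]ᵀ.
Inverting the 3×3 Gram matrix, [α, β, γ]ᵀ = [28373/9400, 31887/47000, -32129/11750]ᵀ.

β = 0.68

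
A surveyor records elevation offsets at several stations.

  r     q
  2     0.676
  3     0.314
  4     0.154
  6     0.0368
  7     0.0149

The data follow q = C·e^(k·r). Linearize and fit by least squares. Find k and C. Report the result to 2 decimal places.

k = -0.75, C = 3.06

Linearized form: ln q = k·r + ln C. From the 5 transformed points,
Σr = 22.0000, Σ(r)² = 114.0000, Σln q = -10.9294, Σr·ln q = -60.9997.
Equations: 114.0000·k + 22.0000·ln C = -60.9997;  22.0000·k + 5·ln C = -10.9294.
Δ = 114.0000·5 − (22.0000)² = 86.0000; k = (-60.9997·5 − 22.0000·-10.9294)/86.0000 = -0.75061, ln C = (114.0000·-10.9294 − 22.0000·-60.9997)/86.0000 = 1.11680, so C = exp(1.11680) = 3.05506.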